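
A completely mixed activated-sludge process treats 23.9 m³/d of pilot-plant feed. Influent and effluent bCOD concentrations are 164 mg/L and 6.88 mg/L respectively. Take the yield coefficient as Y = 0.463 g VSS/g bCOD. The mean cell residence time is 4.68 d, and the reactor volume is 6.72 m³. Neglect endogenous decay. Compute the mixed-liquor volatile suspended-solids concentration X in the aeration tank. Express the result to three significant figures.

Without decay, X = Y Q (S₀−S) θ_c / V = 0.463 × 23.9 × (164 − 6.88) × 4.68 / 6.72 = 1211 mg/L.

X ≈ 1210 mg/L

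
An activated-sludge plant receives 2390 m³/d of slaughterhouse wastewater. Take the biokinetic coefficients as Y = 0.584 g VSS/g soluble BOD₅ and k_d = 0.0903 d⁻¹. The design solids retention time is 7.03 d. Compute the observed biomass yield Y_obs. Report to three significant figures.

Y_obs ≈ 0.357 g VSS/g soluble BOD₅

The observed yield is Y_obs = Y/(1 + k_d·θ_c) = 0.584 / (1 + 0.0903 × 7.03) = 0.584 / 1.635 = 0.3572 g VSS per g soluble BOD₅ removed.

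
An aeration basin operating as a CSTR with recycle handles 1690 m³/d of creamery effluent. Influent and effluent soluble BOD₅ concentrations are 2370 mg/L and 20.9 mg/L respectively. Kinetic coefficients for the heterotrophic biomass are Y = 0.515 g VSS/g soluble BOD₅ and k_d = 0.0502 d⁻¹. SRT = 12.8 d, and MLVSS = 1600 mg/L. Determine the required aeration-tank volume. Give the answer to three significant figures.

V ≈ 9960 m³

Steady-state biomass mass balance: V·X·(1 + k_d·θ_c) = Y·Q·(S₀ − S)·θ_c, so V = 0.515 × 1690 × (2370 − 20.9) × 12.8 / [1600 × (1 + 0.0502 × 12.8)] = 2.62×10^7 / 2628 = 9958 m³.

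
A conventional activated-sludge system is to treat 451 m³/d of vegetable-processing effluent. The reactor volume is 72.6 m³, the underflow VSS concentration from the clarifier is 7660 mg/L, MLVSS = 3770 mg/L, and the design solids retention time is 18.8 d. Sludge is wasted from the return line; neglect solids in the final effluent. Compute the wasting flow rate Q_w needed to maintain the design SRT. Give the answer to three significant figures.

Wasting from the return line (neglecting effluent solids): Q_w = V·X / (θ_c·X_r) = 72.60 × 3770 / (18.8 × 7660) = 1.901 m³/d.

Q_w ≈ 1.90 m³/d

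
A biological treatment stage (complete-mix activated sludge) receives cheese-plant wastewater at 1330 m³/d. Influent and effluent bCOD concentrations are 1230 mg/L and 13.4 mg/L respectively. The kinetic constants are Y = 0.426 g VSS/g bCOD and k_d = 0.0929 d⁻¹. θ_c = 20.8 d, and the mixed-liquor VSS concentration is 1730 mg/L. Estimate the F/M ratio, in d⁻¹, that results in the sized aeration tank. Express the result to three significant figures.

F/M ≈ 0.335 d⁻¹

Steady-state biomass mass balance: V·X·(1 + k_d·θ_c) = Y·Q·(S₀ − S)·θ_c, so V = 0.426 × 1330 × (1230 − 13.4) × 20.8 / [1730 × (1 + 0.0929 × 20.8)] = 1.43×10^7 / 5073 = 2826 m³.
Food-to-microorganism ratio F/M = Q S₀ / (V X) = 1330 × 1230 / (2826 × 1730) = 0.3346 d⁻¹.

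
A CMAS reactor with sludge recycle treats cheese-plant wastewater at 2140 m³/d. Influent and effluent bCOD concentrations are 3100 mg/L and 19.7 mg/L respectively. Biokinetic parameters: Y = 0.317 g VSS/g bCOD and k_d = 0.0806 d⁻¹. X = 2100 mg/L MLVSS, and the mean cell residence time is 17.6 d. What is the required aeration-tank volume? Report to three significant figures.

V ≈ 7240 m³

Rearranging the biomass balance for a CMAS with decay, V = Y·Q·ΔS·θ_c / [X·(1+k_d θ_c)] = 0.317 × 2140 × (3100 − 19.7) × 17.6 / [2100 × (1 + 0.0806 × 17.6)] = 3.68×10^7 / 5079 = 7241 m³.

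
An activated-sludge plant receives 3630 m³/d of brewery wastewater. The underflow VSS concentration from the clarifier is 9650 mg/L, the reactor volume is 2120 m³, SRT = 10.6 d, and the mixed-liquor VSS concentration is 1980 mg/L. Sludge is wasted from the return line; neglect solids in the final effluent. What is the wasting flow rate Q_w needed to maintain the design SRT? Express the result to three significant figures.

Q_w = (V·X)/(θ_c X_r) = 2120 × 1980 / (10.6 × 9650) = 41.04 m³/d.

Q_w ≈ 41.0 m³/d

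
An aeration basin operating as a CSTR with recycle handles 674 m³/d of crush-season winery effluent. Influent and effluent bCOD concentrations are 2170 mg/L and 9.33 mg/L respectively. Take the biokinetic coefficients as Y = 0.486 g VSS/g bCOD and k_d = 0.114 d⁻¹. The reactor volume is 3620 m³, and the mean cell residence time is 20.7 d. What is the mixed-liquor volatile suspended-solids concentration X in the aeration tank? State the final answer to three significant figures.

X ≈ 1200 mg/L

X = Y·Q·ΔS·θ_c / [V·(1 + k_d θ_c)] = 0.486 × 674 × (2170 − 9.33) × 20.7 / [3620 × (1 + 0.114 × 20.7)] = 1205 mg/L.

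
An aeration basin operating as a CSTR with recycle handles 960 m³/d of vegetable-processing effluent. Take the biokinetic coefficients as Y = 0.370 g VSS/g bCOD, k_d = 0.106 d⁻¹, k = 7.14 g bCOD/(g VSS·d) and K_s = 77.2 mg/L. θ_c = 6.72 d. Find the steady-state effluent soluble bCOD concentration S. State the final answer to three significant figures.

For a completely mixed reactor with recycle the Lawrence–McCarty relation gives S = K_s·(1 + k_d·θ_c) / [θ_c·(Y·k − k_d) − 1] = 77.2 × (1 + 0.106 × 6.72) / [6.72 × (0.370 × 7.14 − 0.106) − 1] = 132.2 / 16.04 = 8.241 mg/L.

S ≈ 8.24 mg/L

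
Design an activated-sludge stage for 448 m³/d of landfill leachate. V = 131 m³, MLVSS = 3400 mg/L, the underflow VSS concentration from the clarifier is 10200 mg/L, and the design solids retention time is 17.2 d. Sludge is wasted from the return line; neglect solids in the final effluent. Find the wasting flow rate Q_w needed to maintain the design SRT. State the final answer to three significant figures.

Q_w ≈ 2.54 m³/d

Wasting from the return line (neglecting effluent solids): Q_w = V·X / (θ_c·X_r) = 131.0 × 3400 / (17.2 × 10200) = 2.539 m³/d.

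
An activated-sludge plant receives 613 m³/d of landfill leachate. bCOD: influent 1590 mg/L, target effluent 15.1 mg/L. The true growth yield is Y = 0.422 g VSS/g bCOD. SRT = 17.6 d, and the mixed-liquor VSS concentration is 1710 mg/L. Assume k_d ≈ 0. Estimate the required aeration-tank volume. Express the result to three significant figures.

V ≈ 4190 m³

Biomass mass balance (decay neglected): V·X = Y·Q·(S₀ − S)·θ_c, so V = 0.422 × 613 × (1590 − 15.1) × 17.6 / 1710 = 4193 m³.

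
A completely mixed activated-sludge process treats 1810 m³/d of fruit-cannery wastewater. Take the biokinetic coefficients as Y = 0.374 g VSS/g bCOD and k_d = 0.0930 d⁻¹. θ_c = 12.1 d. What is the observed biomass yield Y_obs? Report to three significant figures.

Y_obs = Y / (1 + k_d θ_c) = 0.374 / (1 + 0.0930 × 12.1) = 0.374 / 2.125 = 0.1760.

Y_obs ≈ 0.176 g VSS/g bCOD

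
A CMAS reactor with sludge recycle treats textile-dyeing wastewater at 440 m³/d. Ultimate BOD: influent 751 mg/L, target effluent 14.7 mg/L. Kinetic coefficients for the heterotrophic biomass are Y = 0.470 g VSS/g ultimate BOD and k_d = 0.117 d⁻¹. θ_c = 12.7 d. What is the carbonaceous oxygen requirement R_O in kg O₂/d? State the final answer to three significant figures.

Y_obs = Y / (1 + k_d θ_c) = 0.470 / (1 + 0.117 × 12.7) = 0.470 / 2.486 = 0.1891.
Mass of ultimate BOD removed per day: Q(S₀ − S) = 440 × 736.3 g/m³ = 324.0 kg/d.
Net sludge production P_X = 0.1891 × 324.0 = 61.25 kg VSS/d.
R_O = Q·(S₀ − S) − 1.42·P_X = 324.0 − 1.42 × 61.25 = 237.0 kg O₂/d.

R_O ≈ 237 kg O₂/d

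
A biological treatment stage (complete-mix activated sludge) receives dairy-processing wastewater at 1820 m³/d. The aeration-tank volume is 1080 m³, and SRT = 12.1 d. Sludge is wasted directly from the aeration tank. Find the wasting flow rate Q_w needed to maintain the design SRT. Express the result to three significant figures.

Q_w ≈ 89.3 m³/d

With mixed-liquor wasting, θ_c = V/Q_w, so Q_w = V/θ_c = 1080/12.1 = 89.26 m³/d.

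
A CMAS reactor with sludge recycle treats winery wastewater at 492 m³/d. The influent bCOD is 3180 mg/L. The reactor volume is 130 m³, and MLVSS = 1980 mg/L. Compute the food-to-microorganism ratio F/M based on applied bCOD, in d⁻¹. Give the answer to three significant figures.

F/M ≈ 6.08 d⁻¹

F/M = Q·S₀ / (V·X) = 492 × 3180 / (130.0 × 1980) = 6.078 g bCOD·(g VSS·d)⁻¹.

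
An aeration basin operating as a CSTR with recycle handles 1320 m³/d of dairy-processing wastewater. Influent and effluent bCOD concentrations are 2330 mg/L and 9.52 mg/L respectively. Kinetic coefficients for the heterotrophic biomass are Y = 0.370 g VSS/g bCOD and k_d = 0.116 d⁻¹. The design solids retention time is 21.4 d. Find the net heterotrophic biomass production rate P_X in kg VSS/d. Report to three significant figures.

Y_obs = Y / (1 + k_d θ_c) = 0.370 / (1 + 0.116 × 21.4) = 0.370 / 3.482 = 0.1062.
Q·(S₀ − S) = 1320 × (2330 − 9.52) × 10⁻³ = 3063 kg/d removed.
So the net sludge growth is P_X = 0.1062 × 3063 = 325.4 kg VSS/d.

P_X ≈ 325 kg VSS/d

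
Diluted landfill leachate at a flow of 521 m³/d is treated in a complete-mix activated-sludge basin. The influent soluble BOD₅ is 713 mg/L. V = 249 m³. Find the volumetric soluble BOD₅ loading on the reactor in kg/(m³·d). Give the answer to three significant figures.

L_v ≈ 1.49 kg soluble BOD₅/(m³·d)

Applied soluble BOD₅ load per unit volume = Q·S₀/V = (521 × 713/1000)/249.0 = 1.492 kg soluble BOD₅·m⁻³·d⁻¹.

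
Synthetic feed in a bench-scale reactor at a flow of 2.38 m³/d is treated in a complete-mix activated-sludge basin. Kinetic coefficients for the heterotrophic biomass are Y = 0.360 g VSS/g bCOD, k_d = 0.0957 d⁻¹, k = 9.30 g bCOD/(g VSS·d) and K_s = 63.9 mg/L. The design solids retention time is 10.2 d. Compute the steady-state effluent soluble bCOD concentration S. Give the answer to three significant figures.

Effluent substrate depends only on kinetics and SRT: S = K_s(1 + k_d θ_c) / [θ_c(Yk − k_d) − 1] = 63.9 × (1 + 0.0957 × 10.2) / [10.2 × (0.360 × 9.30 − 0.0957) − 1] = 126.3 / 32.17 = 3.925 mg/L.

S ≈ 3.92 mg/L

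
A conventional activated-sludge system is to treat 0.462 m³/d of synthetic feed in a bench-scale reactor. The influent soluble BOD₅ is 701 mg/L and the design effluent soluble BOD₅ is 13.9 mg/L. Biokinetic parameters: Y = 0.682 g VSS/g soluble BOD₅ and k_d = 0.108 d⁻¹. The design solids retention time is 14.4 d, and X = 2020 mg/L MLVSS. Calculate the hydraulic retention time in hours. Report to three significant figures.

τ ≈ 31.4 h

Rearranging the biomass balance for a CMAS with decay, V = Y·Q·ΔS·θ_c / [X·(1+k_d θ_c)] = 0.682 × 0.462 × (701 − 13.9) × 14.4 / [2020 × (1 + 0.108 × 14.4)] = 3.12×10^3 / 5162 = 0.6040 m³.
HRT = V/Q = 0.6040 m³ / 0.462 m³·d⁻¹ = 1.307 d × 24 = 31.38 h.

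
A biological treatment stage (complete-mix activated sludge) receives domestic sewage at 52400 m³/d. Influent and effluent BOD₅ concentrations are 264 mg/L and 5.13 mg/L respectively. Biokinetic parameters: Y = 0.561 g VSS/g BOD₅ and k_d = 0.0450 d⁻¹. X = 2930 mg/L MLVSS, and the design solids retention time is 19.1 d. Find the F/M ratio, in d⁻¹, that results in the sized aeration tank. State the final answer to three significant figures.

F/M ≈ 0.177 d⁻¹

Rearranging the biomass balance for a CMAS with decay, V = Y·Q·ΔS·θ_c / [X·(1+k_d θ_c)] = 0.561 × 52400 × (264 − 5.13) × 19.1 / [2930 × (1 + 0.0450 × 19.1)] = 1.45×10^8 / 5448 = 26678 m³.
Food-to-microorganism ratio F/M = Q S₀ / (V X) = 52400 × 264 / (26678 × 2930) = 0.1770 d⁻¹.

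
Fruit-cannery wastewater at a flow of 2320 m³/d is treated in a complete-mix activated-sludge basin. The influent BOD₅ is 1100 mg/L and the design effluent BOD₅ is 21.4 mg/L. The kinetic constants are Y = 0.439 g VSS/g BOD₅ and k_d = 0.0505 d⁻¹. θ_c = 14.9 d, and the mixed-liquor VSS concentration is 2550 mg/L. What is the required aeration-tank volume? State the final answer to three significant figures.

V ≈ 3660 m³

Rearranging the biomass balance for a CMAS with decay, V = Y·Q·ΔS·θ_c / [X·(1+k_d θ_c)] = 0.439 × 2320 × (1100 − 21.4) × 14.9 / [2550 × (1 + 0.0505 × 14.9)] = 1.64×10^7 / 4469 = 3663 m³.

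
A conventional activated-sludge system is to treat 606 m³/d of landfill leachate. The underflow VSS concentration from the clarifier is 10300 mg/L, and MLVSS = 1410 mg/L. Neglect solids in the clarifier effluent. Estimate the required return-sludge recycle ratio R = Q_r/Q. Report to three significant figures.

R = Q_r/Q = X/(X_r − X) = 1410 / (10300 − 1410) = 0.1586.

R ≈ 0.159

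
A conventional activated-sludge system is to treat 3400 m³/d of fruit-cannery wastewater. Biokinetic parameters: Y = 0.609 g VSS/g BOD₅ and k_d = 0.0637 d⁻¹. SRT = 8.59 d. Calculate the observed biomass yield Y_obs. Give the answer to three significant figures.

Y_obs ≈ 0.394 g VSS/g BOD₅

Y_obs = Y / (1 + k_d θ_c) = 0.609 / (1 + 0.0637 × 8.59) = 0.609 / 1.547 = 0.3936.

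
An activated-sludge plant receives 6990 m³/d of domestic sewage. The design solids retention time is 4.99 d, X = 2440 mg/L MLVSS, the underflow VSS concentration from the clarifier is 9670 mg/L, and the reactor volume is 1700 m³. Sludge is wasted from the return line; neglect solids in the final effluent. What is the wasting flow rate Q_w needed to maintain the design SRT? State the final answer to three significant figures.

Q_w ≈ 86.0 m³/d

Q_w = (V·X)/(θ_c X_r) = 1700 × 2440 / (4.99 × 9670) = 85.96 m³/d.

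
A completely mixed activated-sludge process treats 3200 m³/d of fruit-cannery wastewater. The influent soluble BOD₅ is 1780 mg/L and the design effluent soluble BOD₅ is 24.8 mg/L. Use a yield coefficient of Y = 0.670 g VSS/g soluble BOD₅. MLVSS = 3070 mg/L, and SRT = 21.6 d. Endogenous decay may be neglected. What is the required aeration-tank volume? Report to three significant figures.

V ≈ 26500 m³

Biomass mass balance (decay neglected): V·X = Y·Q·(S₀ − S)·θ_c, so V = 0.670 × 3200 × (1780 − 24.8) × 21.6 / 3070 = 26477 m³.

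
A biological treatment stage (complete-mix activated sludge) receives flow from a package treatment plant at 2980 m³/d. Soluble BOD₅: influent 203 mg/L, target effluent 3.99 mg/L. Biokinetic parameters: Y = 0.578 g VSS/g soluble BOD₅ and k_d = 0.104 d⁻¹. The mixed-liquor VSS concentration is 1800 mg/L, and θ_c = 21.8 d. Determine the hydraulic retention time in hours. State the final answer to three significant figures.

τ ≈ 10.2 h

From the SRT design equation V = Y Q (S₀−S) θ_c / [X (1 + k_d θ_c)] = 0.578 × 2980 × (203 − 3.99) × 21.8 / [1800 × (1 + 0.104 × 21.8)] = 7.47×10^6 / 5881 = 1271 m³.
Hydraulic retention time τ = V/Q = 1271 / 2980 = 0.4264 d = 10.23 h.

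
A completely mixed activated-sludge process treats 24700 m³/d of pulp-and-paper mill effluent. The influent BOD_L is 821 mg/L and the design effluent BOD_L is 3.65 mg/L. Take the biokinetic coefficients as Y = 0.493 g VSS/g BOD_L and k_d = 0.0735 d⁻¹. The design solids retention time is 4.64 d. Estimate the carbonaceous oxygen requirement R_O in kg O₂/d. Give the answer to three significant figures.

Y_obs = Y / (1 + k_d θ_c) = 0.493 / (1 + 0.0735 × 4.64) = 0.493 / 1.341 = 0.3676.
Mass of BOD_L removed per day: Q(S₀ − S) = 24700 × 817.4 g/m³ = 20189 kg/d.
Biomass synthesised: P_X = Y_obs × 20189 = 7422 kg VSS/d.
Carbonaceous O₂ demand = substrate oxidised − cell-mass equivalent = 20189 − 1.42 × 7422 = 9650 kg O₂/d.

R_O ≈ 9650 kg O₂/d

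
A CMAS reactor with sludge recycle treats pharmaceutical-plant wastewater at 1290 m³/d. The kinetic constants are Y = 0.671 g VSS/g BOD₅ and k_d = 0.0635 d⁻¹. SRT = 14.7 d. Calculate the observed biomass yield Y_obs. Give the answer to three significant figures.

Y_obs ≈ 0.347 g VSS/g BOD₅

Correct the yield for decay: Y_obs = Y/(1 + k_d θ_c) = 0.671 / (1 + 0.0635 × 14.7) = 0.671 / 1.933 = 0.3470.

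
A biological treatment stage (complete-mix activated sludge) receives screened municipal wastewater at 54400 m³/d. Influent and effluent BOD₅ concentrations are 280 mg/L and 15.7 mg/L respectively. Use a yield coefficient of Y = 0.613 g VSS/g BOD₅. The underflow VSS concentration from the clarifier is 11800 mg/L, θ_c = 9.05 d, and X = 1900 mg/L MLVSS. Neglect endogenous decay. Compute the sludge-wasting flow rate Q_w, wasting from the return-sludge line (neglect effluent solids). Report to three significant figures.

Q_w ≈ 747 m³/d

Biomass mass balance (decay neglected): V·X = Y·Q·(S₀ − S)·θ_c, so V = 0.613 × 54400 × (280 − 15.7) × 9.05 / 1900 = 41981 m³.
Wasting from the return line (neglecting effluent solids): Q_w = V·X / (θ_c·X_r) = 41981 × 1900 / (9.05 × 11800) = 746.9 m³/d.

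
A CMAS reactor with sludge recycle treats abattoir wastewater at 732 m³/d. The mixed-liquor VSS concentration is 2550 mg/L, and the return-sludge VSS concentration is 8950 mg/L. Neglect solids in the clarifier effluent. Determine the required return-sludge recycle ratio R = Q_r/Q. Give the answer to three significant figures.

R ≈ 0.398

R = Q_r/Q = X/(X_r − X) = 2550 / (8950 − 2550) = 0.3984.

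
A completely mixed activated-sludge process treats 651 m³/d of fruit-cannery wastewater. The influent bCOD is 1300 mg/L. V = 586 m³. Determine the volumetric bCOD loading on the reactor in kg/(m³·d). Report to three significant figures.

L_v ≈ 1.44 kg bCOD/(m³·d)

Applied bCOD load per unit volume = Q·S₀/V = (651 × 1300/1000)/586.0 = 1.444 kg bCOD·m⁻³·d⁻¹.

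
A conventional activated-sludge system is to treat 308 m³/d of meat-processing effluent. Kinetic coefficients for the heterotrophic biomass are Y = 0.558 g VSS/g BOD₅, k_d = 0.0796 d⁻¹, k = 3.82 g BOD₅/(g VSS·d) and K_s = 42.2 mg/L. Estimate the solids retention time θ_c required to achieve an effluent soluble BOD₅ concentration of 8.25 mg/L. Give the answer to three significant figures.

θ_c ≈ 3.72 d

From 1/θ_c = Y·k·S/(K_s + S) − k_d: Y·k·S/(K_s+S) = 0.558 × 3.82 × 8.25 / (42.2 + 8.25) = 0.3486 d⁻¹.
θ_c = 1/(μ − k_d) = 1/(0.3486 − 0.0796) = 1/0.2690 = 3.718 d.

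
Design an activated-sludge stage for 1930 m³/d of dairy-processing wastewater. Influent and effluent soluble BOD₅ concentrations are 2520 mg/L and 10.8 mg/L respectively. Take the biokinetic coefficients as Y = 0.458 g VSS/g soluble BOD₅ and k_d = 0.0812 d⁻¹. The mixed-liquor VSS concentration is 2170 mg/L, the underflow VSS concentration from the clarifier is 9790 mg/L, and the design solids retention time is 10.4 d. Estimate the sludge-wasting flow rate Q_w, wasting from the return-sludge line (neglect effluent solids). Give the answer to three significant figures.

Q_w ≈ 123 m³/d

From the SRT design equation V = Y Q (S₀−S) θ_c / [X (1 + k_d θ_c)] = 0.458 × 1930 × (2520 − 10.8) × 10.4 / [2170 × (1 + 0.0812 × 10.4)] = 2.31×10^7 / 4003 = 5763 m³.
Q_w = (V·X)/(θ_c X_r) = 5763 × 2170 / (10.4 × 9790) = 122.8 m³/d.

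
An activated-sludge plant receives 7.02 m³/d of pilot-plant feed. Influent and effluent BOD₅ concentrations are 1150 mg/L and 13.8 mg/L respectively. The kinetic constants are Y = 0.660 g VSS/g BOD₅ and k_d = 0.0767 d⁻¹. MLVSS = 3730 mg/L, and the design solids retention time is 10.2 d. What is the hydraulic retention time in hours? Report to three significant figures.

Rearranging the biomass balance for a CMAS with decay, V = Y·Q·ΔS·θ_c / [X·(1+k_d θ_c)] = 0.660 × 7.02 × (1150 − 13.8) × 10.2 / [3730 × (1 + 0.0767 × 10.2)] = 5.37×10^4 / 6648 = 8.077 m³.
Hydraulic retention time τ = V/Q = 8.077 / 7.02 = 1.151 d = 27.61 h.

τ ≈ 27.6 h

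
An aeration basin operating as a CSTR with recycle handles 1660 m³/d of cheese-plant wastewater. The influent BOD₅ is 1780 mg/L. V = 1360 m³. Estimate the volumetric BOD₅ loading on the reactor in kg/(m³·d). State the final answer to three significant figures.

L_v ≈ 2.17 kg BOD₅/(m³·d)

L_v = Q S₀ / V = 1660 × 1780 × 10⁻³ / 1360 = 2.173 kg/(m³·d).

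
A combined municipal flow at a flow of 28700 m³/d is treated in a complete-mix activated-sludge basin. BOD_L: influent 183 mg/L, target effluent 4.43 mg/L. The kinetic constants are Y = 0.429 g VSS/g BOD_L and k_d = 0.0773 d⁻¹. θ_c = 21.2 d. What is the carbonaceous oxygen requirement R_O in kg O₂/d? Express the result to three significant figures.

R_O ≈ 3940 kg O₂/d

Correct the yield for decay: Y_obs = Y/(1 + k_d θ_c) = 0.429 / (1 + 0.0773 × 21.2) = 0.429 / 2.639 = 0.1626.
ΔS = 183 − 4.43 = 178.6 mg/L, so the substrate removal rate is 28700 × 178.6/1000 = 5125 kg BOD_L/d.
Net sludge production P_X = 0.1626 × 5125 = 833.2 kg VSS/d.
R_O = Q·(S₀ − S) − 1.42·P_X = 5125 − 1.42 × 833.2 = 3942 kg O₂/d.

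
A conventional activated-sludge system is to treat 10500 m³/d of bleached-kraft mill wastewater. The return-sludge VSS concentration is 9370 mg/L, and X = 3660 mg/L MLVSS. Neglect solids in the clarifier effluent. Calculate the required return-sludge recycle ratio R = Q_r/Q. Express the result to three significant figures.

Mass balance around the secondary clarifier (neglecting effluent solids): R = X / (X_r − X) = 3660 / (9370 − 3660) = 0.6410.

R ≈ 0.641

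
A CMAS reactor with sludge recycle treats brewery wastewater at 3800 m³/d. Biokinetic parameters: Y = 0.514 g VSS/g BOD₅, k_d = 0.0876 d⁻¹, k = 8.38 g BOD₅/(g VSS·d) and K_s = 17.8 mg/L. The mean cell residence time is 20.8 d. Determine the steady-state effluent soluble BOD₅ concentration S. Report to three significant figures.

For a completely mixed reactor with recycle the Lawrence–McCarty relation gives S = K_s·(1 + k_d·θ_c) / [θ_c·(Y·k − k_d) − 1] = 17.8 × (1 + 0.0876 × 20.8) / [20.8 × (0.514 × 8.38 − 0.0876) − 1] = 50.23 / 86.77 = 0.5789 mg/L.

S ≈ 0.579 mg/L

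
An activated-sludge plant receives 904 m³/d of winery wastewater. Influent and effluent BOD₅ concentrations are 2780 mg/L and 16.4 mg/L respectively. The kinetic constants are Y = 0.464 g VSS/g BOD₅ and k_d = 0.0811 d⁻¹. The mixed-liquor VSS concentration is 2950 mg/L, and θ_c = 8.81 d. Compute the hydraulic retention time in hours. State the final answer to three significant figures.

τ ≈ 53.6 h

Rearranging the biomass balance for a CMAS with decay, V = Y·Q·ΔS·θ_c / [X·(1+k_d θ_c)] = 0.464 × 904 × (2780 − 16.4) × 8.81 / [2950 × (1 + 0.0811 × 8.81)] = 1.02×10^7 / 5058 = 2019 m³.
τ = V/Q = 2019/904 = 2.234 d, or 53.61 h.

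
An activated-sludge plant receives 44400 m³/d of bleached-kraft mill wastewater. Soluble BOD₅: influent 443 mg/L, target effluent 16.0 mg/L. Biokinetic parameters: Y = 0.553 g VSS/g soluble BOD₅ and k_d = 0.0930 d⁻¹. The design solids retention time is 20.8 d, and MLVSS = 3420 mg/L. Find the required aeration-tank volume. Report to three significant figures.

Steady-state biomass mass balance: V·X·(1 + k_d·θ_c) = Y·Q·(S₀ − S)·θ_c, so V = 0.553 × 44400 × (443 − 16.0) × 20.8 / [3420 × (1 + 0.0930 × 20.8)] = 2.18×10^8 / 10036 = 21730 m³.

V ≈ 21700 m³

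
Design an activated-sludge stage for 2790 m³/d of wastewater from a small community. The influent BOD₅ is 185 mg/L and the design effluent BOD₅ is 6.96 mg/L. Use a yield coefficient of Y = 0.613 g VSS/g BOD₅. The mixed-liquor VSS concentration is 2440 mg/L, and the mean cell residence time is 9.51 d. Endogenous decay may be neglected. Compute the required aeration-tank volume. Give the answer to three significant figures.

Biomass mass balance (decay neglected): V·X = Y·Q·(S₀ − S)·θ_c, so V = 0.613 × 2790 × (185 − 6.96) × 9.51 / 2440 = 1187 m³.

V ≈ 1190 m³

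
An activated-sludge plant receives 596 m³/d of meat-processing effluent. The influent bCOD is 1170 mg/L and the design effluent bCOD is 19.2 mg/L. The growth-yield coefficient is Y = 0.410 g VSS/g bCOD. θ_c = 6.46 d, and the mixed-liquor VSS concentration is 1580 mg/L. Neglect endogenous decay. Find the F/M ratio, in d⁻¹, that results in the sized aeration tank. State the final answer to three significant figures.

V·X = Y·Q·ΔS·θ_c gives V = 0.410 × 596 × (1170 − 19.2) × 6.46 / 1580 = 1150 m³.
Food-to-microorganism ratio F/M = Q S₀ / (V X) = 596 × 1170 / (1150 × 1580) = 0.3839 d⁻¹.

F/M ≈ 0.384 d⁻¹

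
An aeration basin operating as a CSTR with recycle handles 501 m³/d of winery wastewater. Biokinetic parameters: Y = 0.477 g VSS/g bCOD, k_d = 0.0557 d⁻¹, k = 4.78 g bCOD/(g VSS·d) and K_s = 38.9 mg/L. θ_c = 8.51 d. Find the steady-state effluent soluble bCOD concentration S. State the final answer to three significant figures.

S ≈ 3.20 mg/L

For a completely mixed reactor with recycle the Lawrence–McCarty relation gives S = K_s·(1 + k_d·θ_c) / [θ_c·(Y·k − k_d) − 1] = 38.9 × (1 + 0.0557 × 8.51) / [8.51 × (0.477 × 4.78 − 0.0557) − 1] = 57.34 / 17.93 = 3.198 mg/L.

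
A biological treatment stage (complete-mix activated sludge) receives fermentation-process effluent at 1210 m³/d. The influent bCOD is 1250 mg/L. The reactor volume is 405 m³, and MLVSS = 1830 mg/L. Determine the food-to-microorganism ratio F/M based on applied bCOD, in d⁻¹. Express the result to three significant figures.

F/M = applied load / biomass = Q·S₀/(V·X) = 1210 × 1250 / (405.0 × 1830) = 2.041 d⁻¹.

F/M ≈ 2.04 d⁻¹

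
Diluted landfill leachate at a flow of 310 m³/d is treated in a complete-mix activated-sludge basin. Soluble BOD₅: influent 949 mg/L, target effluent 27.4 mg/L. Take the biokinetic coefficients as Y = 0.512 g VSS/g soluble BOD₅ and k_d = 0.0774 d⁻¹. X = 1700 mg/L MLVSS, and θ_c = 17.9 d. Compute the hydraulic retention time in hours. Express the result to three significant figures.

τ ≈ 50.0 h

From the SRT design equation V = Y Q (S₀−S) θ_c / [X (1 + k_d θ_c)] = 0.512 × 310 × (949 − 27.4) × 17.9 / [1700 × (1 + 0.0774 × 17.9)] = 2.62×10^6 / 4055 = 645.7 m³.
τ = V/Q = 645.7/310 = 2.083 d, or 49.99 h.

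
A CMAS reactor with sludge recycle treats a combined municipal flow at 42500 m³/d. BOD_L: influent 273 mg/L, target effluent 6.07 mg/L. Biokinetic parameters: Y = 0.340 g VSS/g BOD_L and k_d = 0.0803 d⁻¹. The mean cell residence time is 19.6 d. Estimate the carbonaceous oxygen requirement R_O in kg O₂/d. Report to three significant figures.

The observed yield is Y_obs = Y/(1 + k_d·θ_c) = 0.340 / (1 + 0.0803 × 19.6) = 0.340 / 2.574 = 0.1321 g VSS per g BOD_L removed.
Q·(S₀ − S) = 42500 × (273 − 6.07) × 10⁻³ = 11345 kg/d removed.
Net sludge production P_X = 0.1321 × 11345 = 1499 kg VSS/d.
R_O = Q·(S₀ − S) − 1.42·P_X = 11345 − 1.42 × 1499 = 9217 kg O₂/d.

R_O ≈ 9220 kg O₂/d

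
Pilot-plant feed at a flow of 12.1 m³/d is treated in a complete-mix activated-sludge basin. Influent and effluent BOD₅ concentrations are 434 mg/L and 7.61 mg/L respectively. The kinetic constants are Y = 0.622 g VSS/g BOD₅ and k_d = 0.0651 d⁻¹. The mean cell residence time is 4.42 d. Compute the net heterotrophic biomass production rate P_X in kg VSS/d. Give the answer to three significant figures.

Observed yield with endogenous decay: Y_obs = Y / (1 + k_d·θ_c) = 0.622 / (1 + 0.0651 × 4.42) = 0.622 / 1.288 = 0.4830 g VSS/g BOD₅.
ΔS = 434 − 7.61 = 426.4 mg/L, so the substrate removal rate is 12.1 × 426.4/1000 = 5.159 kg BOD₅/d.
So the net sludge growth is P_X = 0.4830 × 5.159 = 2.492 kg VSS/d.

P_X ≈ 2.49 kg VSS/d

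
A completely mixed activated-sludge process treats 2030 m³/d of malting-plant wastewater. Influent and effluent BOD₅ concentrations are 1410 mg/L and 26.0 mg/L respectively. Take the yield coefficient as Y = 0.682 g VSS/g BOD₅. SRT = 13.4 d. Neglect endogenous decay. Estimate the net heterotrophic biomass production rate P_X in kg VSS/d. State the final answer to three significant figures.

Since k_d ≈ 0, Y_obs = Y = 0.682 g VSS/g BOD₅.
Q·(S₀ − S) = 2030 × (1410 − 26.0) × 10⁻³ = 2810 kg/d removed.
Biomass produced: P_X = Y_obs·Q·ΔS = 0.6820 × 2810 ≈ 1916 kg VSS/d.

P_X ≈ 1920 kg VSS/d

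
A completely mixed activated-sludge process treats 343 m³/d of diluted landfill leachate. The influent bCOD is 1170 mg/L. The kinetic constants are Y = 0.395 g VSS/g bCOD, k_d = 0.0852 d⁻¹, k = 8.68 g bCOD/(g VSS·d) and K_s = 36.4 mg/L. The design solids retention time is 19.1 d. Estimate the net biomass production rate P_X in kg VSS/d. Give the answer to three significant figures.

P_X ≈ 60.3 kg VSS/d

Effluent substrate depends only on kinetics and SRT: S = K_s(1 + k_d θ_c) / [θ_c(Yk − k_d) − 1] = 36.4 × (1 + 0.0852 × 19.1) / [19.1 × (0.395 × 8.68 − 0.0852) − 1] = 95.63 / 62.86 = 1.521 mg/L.
Correct the yield for decay: Y_obs = Y/(1 + k_d θ_c) = 0.395 / (1 + 0.0852 × 19.1) = 0.395 / 2.627 = 0.1503.
Mass of bCOD removed per day: Q(S₀ − S) = 343 × 1168 g/m³ = 400.8 kg/d.
Net biomass production P_X = Y_obs × Q·(S₀ − S) = 0.1503 × 400.8 = 60.26 kg VSS/d.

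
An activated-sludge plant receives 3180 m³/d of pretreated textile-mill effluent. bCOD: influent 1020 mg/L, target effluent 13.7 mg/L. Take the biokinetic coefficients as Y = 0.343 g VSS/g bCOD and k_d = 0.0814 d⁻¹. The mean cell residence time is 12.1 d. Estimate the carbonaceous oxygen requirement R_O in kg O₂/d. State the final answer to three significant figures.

R_O ≈ 2410 kg O₂/d

Y_obs = Y / (1 + k_d θ_c) = 0.343 / (1 + 0.0814 × 12.1) = 0.343 / 1.985 = 0.1728.
ΔS = 1020 − 13.7 = 1006 mg/L, so the substrate removal rate is 3180 × 1006/1000 = 3200 kg bCOD/d.
Biomass synthesised: P_X = Y_obs × 3200 = 553.0 kg VSS/d.
R_O = Q·(S₀ − S) − 1.42·P_X = 3200 − 1.42 × 553.0 = 2415 kg O₂/d.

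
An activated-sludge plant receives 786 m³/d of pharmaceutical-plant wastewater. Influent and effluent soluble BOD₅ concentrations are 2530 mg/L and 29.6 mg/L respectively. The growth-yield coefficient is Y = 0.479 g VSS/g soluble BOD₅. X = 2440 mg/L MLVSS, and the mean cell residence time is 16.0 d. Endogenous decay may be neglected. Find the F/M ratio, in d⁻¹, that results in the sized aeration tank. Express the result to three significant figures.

F/M ≈ 0.132 d⁻¹

V·X = Y·Q·ΔS·θ_c gives V = 0.479 × 786 × (2530 − 29.6) × 16.0 / 2440 = 6173 m³.
F/M = Q·S₀ / (V·X) = 786 × 2530 / (6173 × 2440) = 0.1320 g soluble BOD₅·(g VSS·d)⁻¹.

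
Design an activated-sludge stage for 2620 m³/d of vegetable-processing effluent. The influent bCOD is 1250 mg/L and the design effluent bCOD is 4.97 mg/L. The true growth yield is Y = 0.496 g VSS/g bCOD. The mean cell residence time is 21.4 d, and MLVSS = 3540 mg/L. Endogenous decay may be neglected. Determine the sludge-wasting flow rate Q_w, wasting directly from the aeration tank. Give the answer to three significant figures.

Q_w ≈ 457 m³/d

With k_d = 0 the design equation reduces to V = Y Q (S₀−S) θ_c / X = 0.496 × 2620 × (1250 − 4.97) × 21.4 / 3540 = 9781 m³.
For wasting at MLVSS concentration, Q_w = V/θ_c = 9781/21.4 = 457.0 m³/d.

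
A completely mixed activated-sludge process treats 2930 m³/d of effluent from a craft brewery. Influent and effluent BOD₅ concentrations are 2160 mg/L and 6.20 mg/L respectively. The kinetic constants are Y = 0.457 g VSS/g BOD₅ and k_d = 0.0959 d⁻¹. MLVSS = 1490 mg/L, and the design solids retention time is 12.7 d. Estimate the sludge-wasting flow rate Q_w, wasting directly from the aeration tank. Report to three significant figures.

Steady-state biomass mass balance: V·X·(1 + k_d·θ_c) = Y·Q·(S₀ − S)·θ_c, so V = 0.457 × 2930 × (2160 − 6.20) × 12.7 / [1490 × (1 + 0.0959 × 12.7)] = 3.66×10^7 / 3305 = 11083 m³.
For wasting at MLVSS concentration, Q_w = V/θ_c = 11083/12.7 = 872.7 m³/d.

Q_w ≈ 873 m³/d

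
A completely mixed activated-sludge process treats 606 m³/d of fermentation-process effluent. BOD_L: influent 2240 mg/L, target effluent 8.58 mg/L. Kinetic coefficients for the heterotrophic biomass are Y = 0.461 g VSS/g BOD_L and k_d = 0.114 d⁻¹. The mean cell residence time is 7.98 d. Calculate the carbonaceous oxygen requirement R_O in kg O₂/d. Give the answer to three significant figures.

R_O ≈ 889 kg O₂/d

Y_obs = Y / (1 + k_d θ_c) = 0.461 / (1 + 0.114 × 7.98) = 0.461 / 1.910 = 0.2414.
Q·(S₀ − S) = 606 × (2240 − 8.58) × 10⁻³ = 1352 kg/d removed.
P_X = Y_obs·Q·(S₀ − S) = 0.2414 × 1352 = 326.4 kg VSS/d.
R_O = Q·(S₀ − S) − 1.42·P_X = 1352 − 1.42 × 326.4 = 888.7 kg O₂/d.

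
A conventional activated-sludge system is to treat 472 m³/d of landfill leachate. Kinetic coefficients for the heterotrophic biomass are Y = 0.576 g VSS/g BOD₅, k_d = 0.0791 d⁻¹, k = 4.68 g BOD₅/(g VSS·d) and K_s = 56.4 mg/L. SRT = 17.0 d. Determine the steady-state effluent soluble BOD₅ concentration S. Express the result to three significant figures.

S ≈ 3.04 mg/L

For a completely mixed reactor with recycle the Lawrence–McCarty relation gives S = K_s·(1 + k_d·θ_c) / [θ_c·(Y·k − k_d) − 1] = 56.4 × (1 + 0.0791 × 17.0) / [17.0 × (0.576 × 4.68 − 0.0791) − 1] = 132.2 / 43.48 = 3.041 mg/L.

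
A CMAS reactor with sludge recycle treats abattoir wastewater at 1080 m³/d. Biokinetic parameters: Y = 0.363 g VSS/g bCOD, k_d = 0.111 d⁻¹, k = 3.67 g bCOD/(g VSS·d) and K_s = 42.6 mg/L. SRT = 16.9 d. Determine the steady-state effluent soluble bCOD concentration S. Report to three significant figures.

S ≈ 6.24 mg/L

From the Monod/SRT balance for a CMAS, S = K_s·(1+k_d θ_c)/[θ_c·(Y k − k_d) − 1] = 42.6 × (1 + 0.111 × 16.9) / [16.9 × (0.363 × 3.67 − 0.111) − 1] = 122.5 / 19.64 = 6.238 mg/L.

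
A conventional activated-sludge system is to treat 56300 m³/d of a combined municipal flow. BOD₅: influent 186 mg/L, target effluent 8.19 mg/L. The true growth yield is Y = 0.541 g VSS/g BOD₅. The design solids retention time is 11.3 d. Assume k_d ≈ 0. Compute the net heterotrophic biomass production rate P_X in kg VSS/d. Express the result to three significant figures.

P_X ≈ 5420 kg VSS/d

Since k_d ≈ 0, Y_obs = Y = 0.541 g VSS/g BOD₅.
Q·(S₀ − S) = 56300 × (186 − 8.19) × 10⁻³ = 10011 kg/d removed.
Biomass produced: P_X = Y_obs·Q·ΔS = 0.5410 × 10011 ≈ 5416 kg VSS/d.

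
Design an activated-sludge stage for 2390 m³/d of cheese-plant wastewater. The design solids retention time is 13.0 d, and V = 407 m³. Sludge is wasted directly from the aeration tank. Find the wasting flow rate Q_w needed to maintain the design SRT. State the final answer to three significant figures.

Wasting from the aeration tank: Q_w = V / θ_c = 407.0 / 13.0 = 31.31 m³/d.

Q_w ≈ 31.3 m³/d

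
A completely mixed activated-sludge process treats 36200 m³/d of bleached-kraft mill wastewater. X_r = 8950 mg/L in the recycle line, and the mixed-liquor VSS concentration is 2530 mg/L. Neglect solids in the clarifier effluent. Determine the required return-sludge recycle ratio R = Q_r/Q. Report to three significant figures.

R = Q_r/Q = X/(X_r − X) = 2530 / (8950 − 2530) = 0.3941.

R ≈ 0.394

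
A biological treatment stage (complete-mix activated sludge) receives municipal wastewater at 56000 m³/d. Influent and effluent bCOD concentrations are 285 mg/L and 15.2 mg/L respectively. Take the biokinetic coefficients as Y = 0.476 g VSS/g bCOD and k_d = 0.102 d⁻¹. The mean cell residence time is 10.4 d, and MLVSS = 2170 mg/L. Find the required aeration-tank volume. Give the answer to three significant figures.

V ≈ 16700 m³

Rearranging the biomass balance for a CMAS with decay, V = Y·Q·ΔS·θ_c / [X·(1+k_d θ_c)] = 0.476 × 56000 × (285 − 15.2) × 10.4 / [2170 × (1 + 0.102 × 10.4)] = 7.48×10^7 / 4472 = 16725 m³.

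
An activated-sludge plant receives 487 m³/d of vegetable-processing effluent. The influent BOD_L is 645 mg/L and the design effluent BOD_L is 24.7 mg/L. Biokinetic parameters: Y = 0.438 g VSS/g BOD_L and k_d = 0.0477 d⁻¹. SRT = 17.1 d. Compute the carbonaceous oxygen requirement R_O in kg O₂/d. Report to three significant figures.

Observed yield with endogenous decay: Y_obs = Y / (1 + k_d·θ_c) = 0.438 / (1 + 0.0477 × 17.1) = 0.438 / 1.816 = 0.2412 g VSS/g BOD_L.
ΔS = 645 − 24.7 = 620.3 mg/L, so the substrate removal rate is 487 × 620.3/1000 = 302.1 kg BOD_L/d.
Biomass synthesised: P_X = Y_obs × 302.1 = 72.87 kg VSS/d.
Carbonaceous O₂ demand = substrate oxidised − cell-mass equivalent = 302.1 − 1.42 × 72.87 = 198.6 kg O₂/d.

R_O ≈ 199 kg O₂/d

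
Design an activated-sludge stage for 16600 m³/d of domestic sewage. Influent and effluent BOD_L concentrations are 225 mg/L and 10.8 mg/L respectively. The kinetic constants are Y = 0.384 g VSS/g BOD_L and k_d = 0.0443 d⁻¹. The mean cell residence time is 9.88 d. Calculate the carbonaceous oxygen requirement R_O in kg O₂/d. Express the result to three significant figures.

R_O ≈ 2210 kg O₂/d

Y_obs = Y / (1 + k_d θ_c) = 0.384 / (1 + 0.0443 × 9.88) = 0.384 / 1.438 = 0.2671.
ΔS = 225 − 10.8 = 214.2 mg/L, so the substrate removal rate is 16600 × 214.2/1000 = 3556 kg BOD_L/d.
Net sludge production P_X = 0.2671 × 3556 = 949.7 kg VSS/d.
R_O = Q·(S₀ − S) − 1.42·P_X = 3556 − 1.42 × 949.7 = 2207 kg O₂/d.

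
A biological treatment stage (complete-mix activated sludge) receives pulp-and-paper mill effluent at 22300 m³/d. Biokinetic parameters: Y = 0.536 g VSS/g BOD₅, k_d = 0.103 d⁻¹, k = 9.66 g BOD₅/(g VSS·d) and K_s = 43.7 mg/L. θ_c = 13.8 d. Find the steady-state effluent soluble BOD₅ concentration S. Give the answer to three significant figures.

S ≈ 1.53 mg/L

For a completely mixed reactor with recycle the Lawrence–McCarty relation gives S = K_s·(1 + k_d·θ_c) / [θ_c·(Y·k − k_d) − 1] = 43.7 × (1 + 0.103 × 13.8) / [13.8 × (0.536 × 9.66 − 0.103) − 1] = 105.8 / 69.03 = 1.533 mg/L.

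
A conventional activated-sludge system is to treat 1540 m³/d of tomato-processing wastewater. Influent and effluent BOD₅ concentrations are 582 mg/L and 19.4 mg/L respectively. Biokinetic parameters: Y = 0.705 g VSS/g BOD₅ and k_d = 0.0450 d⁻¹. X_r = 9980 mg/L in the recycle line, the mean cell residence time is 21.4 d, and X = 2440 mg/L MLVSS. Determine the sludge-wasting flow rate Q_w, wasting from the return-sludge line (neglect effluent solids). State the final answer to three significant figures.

From the SRT design equation V = Y Q (S₀−S) θ_c / [X (1 + k_d θ_c)] = 0.705 × 1540 × (582 − 19.4) × 21.4 / [2440 × (1 + 0.0450 × 21.4)] = 1.31×10^7 / 4790 = 2729 m³.
Wasting from the return line (neglecting effluent solids): Q_w = V·X / (θ_c·X_r) = 2729 × 2440 / (21.4 × 9980) = 31.18 m³/d.

Q_w ≈ 31.2 m³/d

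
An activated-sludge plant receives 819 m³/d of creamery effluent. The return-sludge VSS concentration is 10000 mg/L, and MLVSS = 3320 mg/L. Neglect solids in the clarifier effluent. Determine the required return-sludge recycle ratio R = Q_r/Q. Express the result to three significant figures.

R ≈ 0.497

Mass balance around the secondary clarifier (neglecting effluent solids): R = X / (X_r − X) = 3320 / (10000 − 3320) = 0.4970.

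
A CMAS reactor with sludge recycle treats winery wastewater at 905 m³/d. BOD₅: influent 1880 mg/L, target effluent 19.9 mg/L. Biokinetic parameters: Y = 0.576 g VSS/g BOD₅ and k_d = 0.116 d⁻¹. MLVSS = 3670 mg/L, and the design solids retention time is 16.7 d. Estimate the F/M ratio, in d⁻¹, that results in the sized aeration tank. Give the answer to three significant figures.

Rearranging the biomass balance for a CMAS with decay, V = Y·Q·ΔS·θ_c / [X·(1+k_d θ_c)] = 0.576 × 905 × (1880 − 19.9) × 16.7 / [3670 × (1 + 0.116 × 16.7)] = 1.62×10^7 / 10780 = 1502 m³.
Food-to-microorganism ratio F/M = Q S₀ / (V X) = 905 × 1880 / (1502 × 3670) = 0.3086 d⁻¹.

F/M ≈ 0.309 d⁻¹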